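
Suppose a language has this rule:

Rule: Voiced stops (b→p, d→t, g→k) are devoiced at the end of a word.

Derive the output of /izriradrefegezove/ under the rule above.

izriradrefegezove

No segment of /izriradrefegezove/ meets the structural description of the rule, so the form surfaces unchanged.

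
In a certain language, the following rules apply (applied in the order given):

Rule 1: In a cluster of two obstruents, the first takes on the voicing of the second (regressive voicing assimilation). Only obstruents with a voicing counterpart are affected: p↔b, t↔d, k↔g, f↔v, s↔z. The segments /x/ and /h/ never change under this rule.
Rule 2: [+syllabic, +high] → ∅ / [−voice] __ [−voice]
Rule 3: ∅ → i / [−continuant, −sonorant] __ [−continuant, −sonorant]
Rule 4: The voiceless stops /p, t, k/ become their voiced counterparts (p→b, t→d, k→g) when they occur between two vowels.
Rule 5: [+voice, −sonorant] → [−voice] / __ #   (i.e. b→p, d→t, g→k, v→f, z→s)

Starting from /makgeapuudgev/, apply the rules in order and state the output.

Rule 1 (regressive voicing assimilation): /k/ precedes the voiced obstruent /g/, so it voices to [g] by assimilation. /makgeapuudgev/ → maggeapuudgev.
Rule 2 (high vowel syncope): no segment meets the environment; /maggeapuudgev/ is unchanged.
Rule 3 (stop-cluster i-epenthesis): /g/ and /g/ form a stop–stop cluster, so [i] is inserted between them. /d/ and /g/ form a stop–stop cluster, so [i] is inserted between them. /maggeapuudgev/ → magigeapuudigev.
Rule 4 (intervocalic voicing): /p/ is a voiceless stop between vowels /a/ and /u/, so it voices to [b]. /magigeapuudigev/ → magigeabuudigev.
Rule 5 (final devoicing): /v/ is a voiced obstruent in word-final position, so it devoices to [f]. /magigeabuudigev/ → magigeabuudigef.

magigeabuudigef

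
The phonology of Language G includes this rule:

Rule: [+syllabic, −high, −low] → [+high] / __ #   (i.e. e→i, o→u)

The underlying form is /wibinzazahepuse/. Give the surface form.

/e/ is a mid vowel in word-final position, so it raises to [i].
Surface form: [wibinzazahepusi].

wibinzazahepusi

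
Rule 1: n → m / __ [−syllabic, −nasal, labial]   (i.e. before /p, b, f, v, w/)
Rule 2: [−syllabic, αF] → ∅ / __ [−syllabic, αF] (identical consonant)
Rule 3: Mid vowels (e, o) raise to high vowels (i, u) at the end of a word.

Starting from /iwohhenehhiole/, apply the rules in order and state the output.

Rule 1 (nasal place assimilation): no segment meets the environment; /iwohhenehhiole/ is unchanged.
Rule 2 (degemination): /hh/ is a geminate; the first /h/ deletes. /hh/ is a geminate; the first /h/ deletes. /iwohhenehhiole/ → iwohenehiole.
Rule 3 (final vowel raising): /e/ is a mid vowel in word-final position, so it raises to [i]. /iwohenehiole/ → iwohenehioli.

iwohenehioli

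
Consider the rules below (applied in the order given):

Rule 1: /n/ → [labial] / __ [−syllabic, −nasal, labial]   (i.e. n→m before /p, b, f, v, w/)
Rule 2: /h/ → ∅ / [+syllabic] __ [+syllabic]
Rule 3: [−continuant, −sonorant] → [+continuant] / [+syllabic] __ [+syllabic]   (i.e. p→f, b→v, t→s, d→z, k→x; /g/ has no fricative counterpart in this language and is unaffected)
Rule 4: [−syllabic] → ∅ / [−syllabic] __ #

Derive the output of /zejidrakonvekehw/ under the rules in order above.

zejidraxomvexeh

Rule 1 (nasal place assimilation): /n/ precedes the labial consonant /v/, so it assimilates in place to [m]. /zejidrakonvekehw/ → zejidrakomvekehw.
Rule 2 (intervocalic h-deletion): no segment meets the environment; /zejidrakomvekehw/ is unchanged.
Rule 3 (intervocalic spirantization): /k/ is a stop between vowels /a/ and /o/, so it spirantizes to the fricative [x]. /k/ is a stop between vowels /e/ and /e/, so it spirantizes to the fricative [x]. /zejidrakomvekehw/ → zejidraxomvexehw.
Rule 4 (final cluster simplification): /w/ is the second consonant of a word-final cluster /hw/, so it deletes. /zejidraxomvexehw/ → zejidraxomvexeh.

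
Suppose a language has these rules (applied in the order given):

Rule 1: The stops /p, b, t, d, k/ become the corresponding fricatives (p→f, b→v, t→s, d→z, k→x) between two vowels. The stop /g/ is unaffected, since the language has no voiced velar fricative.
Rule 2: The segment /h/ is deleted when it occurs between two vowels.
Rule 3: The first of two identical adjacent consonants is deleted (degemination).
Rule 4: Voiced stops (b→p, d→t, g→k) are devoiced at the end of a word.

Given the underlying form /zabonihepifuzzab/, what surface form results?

Rule 1 (intervocalic spirantization): /b/ is a stop between vowels /a/ and /o/, so it spirantizes to the fricative [v]. /p/ is a stop between vowels /e/ and /i/, so it spirantizes to the fricative [f]. /zabonihepifuzzab/ → zavonihefifuzzab.
Rule 2 (intervocalic h-deletion): /h/ occurs between vowels /i/ and /e/, so it deletes. /zavonihefifuzzab/ → zavoniefifuzzab.
Rule 3 (degemination): /zz/ is a geminate; the first /z/ deletes. /zavoniefifuzzab/ → zavoniefifuzab.
Rule 4 (final devoicing): /b/ is a voiced stop in word-final position, so it devoices to [p]. /zavoniefifuzab/ → zavoniefifuzap.

zavoniefifuzap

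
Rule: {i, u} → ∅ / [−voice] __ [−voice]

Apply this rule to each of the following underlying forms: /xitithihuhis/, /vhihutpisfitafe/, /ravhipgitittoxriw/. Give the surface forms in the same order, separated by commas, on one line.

xtthhhs, vhhtpsftafe, ravhpgitttoxriw

/xitithihuhis/: /i/ is a high vowel flanked by voiceless consonants /x/ and /t/, so it deletes. /i/ is a high vowel flanked by voiceless consonants /t/ and /t/, so it deletes. /i/ is a high vowel flanked by voiceless consonants /h/ and /h/, so it deletes. /u/ is a high vowel flanked by voiceless consonants /h/ and /h/, so it deletes. /i/ is a high vowel flanked by voiceless consonants /h/ and /s/, so it deletes. → [xtthhhs].
/vhihutpisfitafe/: /i/ is a high vowel flanked by voiceless consonants /h/ and /h/, so it deletes. /u/ is a high vowel flanked by voiceless consonants /h/ and /t/, so it deletes. /i/ is a high vowel flanked by voiceless consonants /p/ and /s/, so it deletes. /i/ is a high vowel flanked by voiceless consonants /f/ and /t/, so it deletes. → [vhhtpsftafe].
/ravhipgitittoxriw/: /i/ is a high vowel flanked by voiceless consonants /h/ and /p/, so it deletes. /i/ is a high vowel flanked by voiceless consonants /t/ and /t/, so it deletes. → [ravhpgitttoxriw].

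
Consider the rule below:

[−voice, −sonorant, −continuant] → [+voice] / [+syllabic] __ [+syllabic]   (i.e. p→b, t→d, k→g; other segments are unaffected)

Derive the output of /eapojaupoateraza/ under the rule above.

eabojauboaderaza

/p/ is a voiceless stop between vowels /a/ and /o/, so it voices to [b].
/p/ is a voiceless stop between vowels /u/ and /o/, so it voices to [b].
/t/ is a voiceless stop between vowels /a/ and /e/, so it voices to [d].
Surface form: [eabojauboaderaza].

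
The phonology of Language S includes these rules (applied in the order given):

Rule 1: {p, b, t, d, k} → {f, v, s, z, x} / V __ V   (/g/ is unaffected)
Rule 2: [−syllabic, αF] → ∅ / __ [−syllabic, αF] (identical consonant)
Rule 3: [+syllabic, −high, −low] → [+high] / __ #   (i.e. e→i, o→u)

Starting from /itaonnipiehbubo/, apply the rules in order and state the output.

isaonifiehbuvu

Rule 1 (intervocalic spirantization): /t/ is a stop between vowels /i/ and /a/, so it spirantizes to the fricative [s]. /p/ is a stop between vowels /i/ and /i/, so it spirantizes to the fricative [f]. /b/ is a stop between vowels /u/ and /o/, so it spirantizes to the fricative [v]. /itaonnipiehbubo/ → isaonnifiehbuvo.
Rule 2 (degemination): /nn/ is a geminate; the first /n/ deletes. /isaonnifiehbuvo/ → isaonifiehbuvo.
Rule 3 (final vowel raising): /o/ is a mid vowel in word-final position, so it raises to [u]. /isaonifiehbuvo/ → isaonifiehbuvu.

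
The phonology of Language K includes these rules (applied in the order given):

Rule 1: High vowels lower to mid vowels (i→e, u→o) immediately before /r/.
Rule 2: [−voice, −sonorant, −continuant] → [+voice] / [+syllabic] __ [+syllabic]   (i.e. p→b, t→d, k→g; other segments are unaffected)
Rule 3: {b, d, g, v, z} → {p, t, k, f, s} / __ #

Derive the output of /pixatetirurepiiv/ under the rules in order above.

Rule 1 (pre-rhotic lowering): /i/ is a high vowel immediately before /r/, so it lowers to [e]. /u/ is a high vowel immediately before /r/, so it lowers to [o]. /pixatetirurepiiv/ → pixateterorepiiv.
Rule 2 (intervocalic voicing): /t/ is a voiceless stop between vowels /a/ and /e/, so it voices to [d]. /t/ is a voiceless stop between vowels /e/ and /e/, so it voices to [d]. /p/ is a voiceless stop between vowels /e/ and /i/, so it voices to [b]. /pixateterorepiiv/ → pixadederorebiiv.
Rule 3 (final devoicing): /v/ is a voiced obstruent in word-final position, so it devoices to [f]. /pixadederorebiiv/ → pixadederorebiif.

pixadederorebiif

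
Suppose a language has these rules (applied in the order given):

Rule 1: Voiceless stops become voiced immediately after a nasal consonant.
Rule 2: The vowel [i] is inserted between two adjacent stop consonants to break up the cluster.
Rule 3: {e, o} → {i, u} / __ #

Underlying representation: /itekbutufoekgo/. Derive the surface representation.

itekibutufoekigu

Rule 1 (post-nasal voicing): no segment meets the environment; /itekbutufoekgo/ is unchanged.
Rule 2 (stop-cluster i-epenthesis): /k/ and /b/ form a stop–stop cluster, so [i] is inserted between them. /k/ and /g/ form a stop–stop cluster, so [i] is inserted between them. /itekbutufoekgo/ → itekibutufoekigo.
Rule 3 (final vowel raising): /o/ is a mid vowel in word-final position, so it raises to [u]. /itekibutufoekigo/ → itekibutufoekigu.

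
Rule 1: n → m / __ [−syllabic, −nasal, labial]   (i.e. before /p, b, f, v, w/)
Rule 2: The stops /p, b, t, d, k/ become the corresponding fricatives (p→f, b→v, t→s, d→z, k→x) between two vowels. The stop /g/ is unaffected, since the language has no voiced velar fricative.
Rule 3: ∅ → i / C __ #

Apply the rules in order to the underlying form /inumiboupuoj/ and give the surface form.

Rule 1 (nasal place assimilation): no segment meets the environment; /inumiboupuoj/ is unchanged.
Rule 2 (intervocalic spirantization): /b/ is a stop between vowels /i/ and /o/, so it spirantizes to the fricative [v]. /p/ is a stop between vowels /u/ and /u/, so it spirantizes to the fricative [f]. /inumiboupuoj/ → inumivoufuoj.
Rule 3 (final i-epenthesis): the form ends in the consonant /j/, so [i] is inserted word-finally. /inumivoufuoj/ → inumivoufuoji.

inumivoufuoji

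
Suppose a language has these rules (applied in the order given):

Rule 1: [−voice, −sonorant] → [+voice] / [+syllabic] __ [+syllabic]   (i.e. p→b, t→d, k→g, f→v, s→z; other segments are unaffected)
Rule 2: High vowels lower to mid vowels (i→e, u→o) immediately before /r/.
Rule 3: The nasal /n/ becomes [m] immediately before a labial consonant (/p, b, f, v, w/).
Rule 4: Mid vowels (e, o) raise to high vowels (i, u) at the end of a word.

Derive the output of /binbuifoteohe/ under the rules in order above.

bimbuivodeohi

Rule 1 (intervocalic voicing): /f/ is a voiceless obstruent between vowels /i/ and /o/, so it voices to [v]. /t/ is a voiceless obstruent between vowels /o/ and /e/, so it voices to [d]. /binbuifoteohe/ → binbuivodeohe.
Rule 2 (pre-rhotic lowering): no segment meets the environment; /binbuivodeohe/ is unchanged.
Rule 3 (nasal place assimilation): /n/ precedes the labial consonant /b/, so it assimilates in place to [m]. /binbuivodeohe/ → bimbuivodeohe.
Rule 4 (final vowel raising): /e/ is a mid vowel in word-final position, so it raises to [i]. /bimbuivodeohe/ → bimbuivodeohi.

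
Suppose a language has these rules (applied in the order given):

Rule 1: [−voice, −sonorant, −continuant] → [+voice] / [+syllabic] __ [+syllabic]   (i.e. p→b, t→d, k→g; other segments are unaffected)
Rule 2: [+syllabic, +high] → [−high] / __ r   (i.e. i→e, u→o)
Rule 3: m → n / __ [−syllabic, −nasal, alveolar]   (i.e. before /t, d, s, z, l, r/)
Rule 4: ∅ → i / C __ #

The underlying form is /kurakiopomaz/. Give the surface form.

koragiobomazi

Rule 1 (intervocalic voicing): /k/ is a voiceless stop between vowels /a/ and /i/, so it voices to [g]. /p/ is a voiceless stop between vowels /o/ and /o/, so it voices to [b]. /kurakiopomaz/ → kuragiobomaz.
Rule 2 (pre-rhotic lowering): /u/ is a high vowel immediately before /r/, so it lowers to [o]. /kuragiobomaz/ → koragiobomaz.
Rule 3 (nasal place assimilation): no segment meets the environment; /koragiobomaz/ is unchanged.
Rule 4 (final i-epenthesis): the form ends in the consonant /z/, so [i] is inserted word-finally. /koragiobomaz/ → koragiobomazi.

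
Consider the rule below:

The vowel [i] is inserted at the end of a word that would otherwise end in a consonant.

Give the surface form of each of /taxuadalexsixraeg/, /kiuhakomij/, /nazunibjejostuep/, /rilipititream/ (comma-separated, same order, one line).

/taxuadalexsixraeg/: the form ends in the consonant /g/, so [i] is inserted word-finally. → [taxuadalexsixraegi].
/kiuhakomij/: the form ends in the consonant /j/, so [i] is inserted word-finally. → [kiuhakomiji].
/nazunibjejostuep/: the form ends in the consonant /p/, so [i] is inserted word-finally. → [nazunibjejostuepi].
/rilipititream/: the form ends in the consonant /m/, so [i] is inserted word-finally. → [rilipititreami].

taxuadalexsixraegi, kiuhakomiji, nazunibjejostuepi, rilipititreami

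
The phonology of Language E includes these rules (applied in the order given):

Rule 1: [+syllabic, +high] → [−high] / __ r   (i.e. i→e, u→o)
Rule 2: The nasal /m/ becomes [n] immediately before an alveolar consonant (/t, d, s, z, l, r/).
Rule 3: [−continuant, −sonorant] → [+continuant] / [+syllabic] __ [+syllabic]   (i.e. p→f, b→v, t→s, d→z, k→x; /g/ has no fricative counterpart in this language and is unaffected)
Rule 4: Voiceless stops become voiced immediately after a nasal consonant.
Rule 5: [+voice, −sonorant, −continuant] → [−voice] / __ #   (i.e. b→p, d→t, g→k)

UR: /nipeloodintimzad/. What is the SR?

Rule 1 (pre-rhotic lowering): no segment meets the environment; /nipeloodintimzad/ is unchanged.
Rule 2 (nasal place assimilation): /m/ precedes the alveolar consonant /z/, so it assimilates in place to [n]. /nipeloodintimzad/ → nipeloodintinzad.
Rule 3 (intervocalic spirantization): /p/ is a stop between vowels /i/ and /e/, so it spirantizes to the fricative [f]. /d/ is a stop between vowels /o/ and /i/, so it spirantizes to the fricative [z]. /nipeloodintinzad/ → nifeloozintinzad.
Rule 4 (post-nasal voicing): /t/ is a voiceless stop immediately after the nasal /n/, so it voices to [d]. /nifeloozintinzad/ → nifeloozindinzad.
Rule 5 (final devoicing): /d/ is a voiced stop in word-final position, so it devoices to [t]. /nifeloozindinzad/ → nifeloozindinzat.

nifeloozindinzat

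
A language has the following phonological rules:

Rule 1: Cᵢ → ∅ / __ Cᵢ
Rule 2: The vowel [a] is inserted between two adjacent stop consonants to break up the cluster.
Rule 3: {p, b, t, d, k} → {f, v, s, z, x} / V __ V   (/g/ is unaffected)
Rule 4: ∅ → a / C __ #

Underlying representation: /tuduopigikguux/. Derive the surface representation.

tuzuofigixaguuxa

Rule 1 (degemination): no segment meets the environment; /tuduopigikguux/ is unchanged.
Rule 2 (stop-cluster a-epenthesis): /k/ and /g/ form a stop–stop cluster, so [a] is inserted between them. /tuduopigikguux/ → tuduopigikaguux.
Rule 3 (intervocalic spirantization): /d/ is a stop between vowels /u/ and /u/, so it spirantizes to the fricative [z]. /p/ is a stop between vowels /o/ and /i/, so it spirantizes to the fricative [f]. /k/ is a stop between vowels /i/ and /a/, so it spirantizes to the fricative [x]. /tuduopigikaguux/ → tuzuofigixaguux.
Rule 4 (final a-epenthesis): the form ends in the consonant /x/, so [a] is inserted word-finally. /tuzuofigixaguux/ → tuzuofigixaguuxa.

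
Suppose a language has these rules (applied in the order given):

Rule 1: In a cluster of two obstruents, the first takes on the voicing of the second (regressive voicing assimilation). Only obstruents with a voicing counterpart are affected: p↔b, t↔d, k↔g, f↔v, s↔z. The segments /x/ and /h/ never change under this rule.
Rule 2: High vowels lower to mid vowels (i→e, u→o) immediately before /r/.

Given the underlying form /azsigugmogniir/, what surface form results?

Rule 1 (regressive voicing assimilation): /z/ precedes the voiceless obstruent /s/, so it devoices to [s] by assimilation. /azsigugmogniir/ → assigugmogniir.
Rule 2 (pre-rhotic lowering): /i/ is a high vowel immediately before /r/, so it lowers to [e]. /assigugmogniir/ → assigugmognier.

assigugmognier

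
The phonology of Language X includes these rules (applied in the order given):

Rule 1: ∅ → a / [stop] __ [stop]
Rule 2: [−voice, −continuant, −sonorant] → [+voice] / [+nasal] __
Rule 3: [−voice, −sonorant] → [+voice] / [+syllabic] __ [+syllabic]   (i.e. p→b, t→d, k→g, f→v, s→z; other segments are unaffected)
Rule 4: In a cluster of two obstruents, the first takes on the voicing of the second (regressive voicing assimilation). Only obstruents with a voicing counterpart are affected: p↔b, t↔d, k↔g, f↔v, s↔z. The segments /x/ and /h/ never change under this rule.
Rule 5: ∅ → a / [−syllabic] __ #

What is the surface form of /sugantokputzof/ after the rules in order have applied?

sugandogabudzofa

Rule 1 (stop-cluster a-epenthesis): /k/ and /p/ form a stop–stop cluster, so [a] is inserted between them. /sugantokputzof/ → sugantokaputzof.
Rule 2 (post-nasal voicing): /t/ is a voiceless stop immediately after the nasal /n/, so it voices to [d]. /sugantokaputzof/ → sugandokaputzof.
Rule 3 (intervocalic voicing): /k/ is a voiceless obstruent between vowels /o/ and /a/, so it voices to [g]. /p/ is a voiceless obstruent between vowels /a/ and /u/, so it voices to [b]. /sugandokaputzof/ → sugandogabutzof.
Rule 4 (regressive voicing assimilation): /t/ precedes the voiced obstruent /z/, so it voices to [d] by assimilation. /sugandogabutzof/ → sugandogabudzof.
Rule 5 (final a-epenthesis): the form ends in the consonant /f/, so [a] is inserted word-finally. /sugandogabudzof/ → sugandogabudzofa.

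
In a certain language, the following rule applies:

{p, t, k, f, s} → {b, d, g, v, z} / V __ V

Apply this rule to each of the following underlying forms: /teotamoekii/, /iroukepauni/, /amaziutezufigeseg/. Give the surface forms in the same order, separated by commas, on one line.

teodamoegii, irougebauni, amaziudezuvigezeg

/teotamoekii/: /t/ is a voiceless obstruent between vowels /o/ and /a/, so it voices to [d]. /k/ is a voiceless obstruent between vowels /e/ and /i/, so it voices to [g]. → [teodamoegii].
/iroukepauni/: /k/ is a voiceless obstruent between vowels /u/ and /e/, so it voices to [g]. /p/ is a voiceless obstruent between vowels /e/ and /a/, so it voices to [b]. → [irougebauni].
/amaziutezufigeseg/: /t/ is a voiceless obstruent between vowels /u/ and /e/, so it voices to [d]. /f/ is a voiceless obstruent between vowels /u/ and /i/, so it voices to [v]. /s/ is a voiceless obstruent between vowels /e/ and /e/, so it voices to [z]. → [amaziudezuvigezeg].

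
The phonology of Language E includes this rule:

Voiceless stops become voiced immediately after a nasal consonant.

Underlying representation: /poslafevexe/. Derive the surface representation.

poslafevexe

No segment of /poslafevexe/ meets the structural description of the rule, so the form surfaces unchanged.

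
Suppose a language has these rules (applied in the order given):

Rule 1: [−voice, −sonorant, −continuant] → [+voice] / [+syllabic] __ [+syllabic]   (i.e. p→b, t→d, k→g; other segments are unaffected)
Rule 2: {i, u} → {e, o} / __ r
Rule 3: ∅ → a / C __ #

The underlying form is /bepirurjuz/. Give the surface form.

beberorjuza

Rule 1 (intervocalic voicing): /p/ is a voiceless stop between vowels /e/ and /i/, so it voices to [b]. /bepirurjuz/ → bebirurjuz.
Rule 2 (pre-rhotic lowering): /i/ is a high vowel immediately before /r/, so it lowers to [e]. /u/ is a high vowel immediately before /r/, so it lowers to [o]. /bebirurjuz/ → beberorjuz.
Rule 3 (final a-epenthesis): the form ends in the consonant /z/, so [a] is inserted word-finally. /beberorjuz/ → beberorjuza.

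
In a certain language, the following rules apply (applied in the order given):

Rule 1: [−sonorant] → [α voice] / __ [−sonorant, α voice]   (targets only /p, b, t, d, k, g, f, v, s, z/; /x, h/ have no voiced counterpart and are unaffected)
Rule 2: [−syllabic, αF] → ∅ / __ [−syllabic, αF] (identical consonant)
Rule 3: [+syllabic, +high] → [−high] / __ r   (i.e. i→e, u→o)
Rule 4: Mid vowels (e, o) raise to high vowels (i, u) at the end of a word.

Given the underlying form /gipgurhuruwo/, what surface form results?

Rule 1 (regressive voicing assimilation): /p/ precedes the voiced obstruent /g/, so it voices to [b] by assimilation. /gipgurhuruwo/ → gibgurhuruwo.
Rule 2 (degemination): no segment meets the environment; /gibgurhuruwo/ is unchanged.
Rule 3 (pre-rhotic lowering): /u/ is a high vowel immediately before /r/, so it lowers to [o]. /u/ is a high vowel immediately before /r/, so it lowers to [o]. /gibgurhuruwo/ → gibgorhoruwo.
Rule 4 (final vowel raising): /o/ is a mid vowel in word-final position, so it raises to [u]. /gibgorhoruwo/ → gibgorhoruwu.

gibgorhoruwu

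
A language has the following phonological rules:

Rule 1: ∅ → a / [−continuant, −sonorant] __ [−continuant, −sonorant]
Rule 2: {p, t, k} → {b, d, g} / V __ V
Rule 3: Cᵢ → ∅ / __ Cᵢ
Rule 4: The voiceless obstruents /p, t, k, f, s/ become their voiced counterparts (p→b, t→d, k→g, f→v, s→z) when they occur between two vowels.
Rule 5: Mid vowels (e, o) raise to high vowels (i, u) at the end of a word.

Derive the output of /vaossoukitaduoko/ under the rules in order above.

Rule 1 (stop-cluster a-epenthesis): no segment meets the environment; /vaossoukitaduoko/ is unchanged.
Rule 2 (intervocalic voicing): /k/ is a voiceless stop between vowels /u/ and /i/, so it voices to [g]. /t/ is a voiceless stop between vowels /i/ and /a/, so it voices to [d]. /k/ is a voiceless stop between vowels /o/ and /o/, so it voices to [g]. /vaossoukitaduoko/ → vaossougidaduogo.
Rule 3 (degemination): /ss/ is a geminate; the first /s/ deletes. /vaossougidaduogo/ → vaosougidaduogo.
Rule 4 (intervocalic voicing): /s/ is a voiceless obstruent between vowels /o/ and /o/, so it voices to [z]. /vaosougidaduogo/ → vaozougidaduogo.
Rule 5 (final vowel raising): /o/ is a mid vowel in word-final position, so it raises to [u]. /vaozougidaduogo/ → vaozougidaduogu.

vaozougidaduogu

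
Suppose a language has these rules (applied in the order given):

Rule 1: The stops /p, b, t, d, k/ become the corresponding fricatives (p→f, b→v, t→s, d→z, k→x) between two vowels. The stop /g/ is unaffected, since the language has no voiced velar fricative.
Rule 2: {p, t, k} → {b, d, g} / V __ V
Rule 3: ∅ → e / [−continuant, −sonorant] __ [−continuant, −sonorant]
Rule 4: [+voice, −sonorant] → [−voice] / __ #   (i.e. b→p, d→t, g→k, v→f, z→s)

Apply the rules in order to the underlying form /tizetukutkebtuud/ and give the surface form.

tizesuxutekebetuut

Rule 1 (intervocalic spirantization): /t/ is a stop between vowels /e/ and /u/, so it spirantizes to the fricative [s]. /k/ is a stop between vowels /u/ and /u/, so it spirantizes to the fricative [x]. /tizetukutkebtuud/ → tizesuxutkebtuud.
Rule 2 (intervocalic voicing): no segment meets the environment; /tizesuxutkebtuud/ is unchanged.
Rule 3 (stop-cluster e-epenthesis): /t/ and /k/ form a stop–stop cluster, so [e] is inserted between them. /b/ and /t/ form a stop–stop cluster, so [e] is inserted between them. /tizesuxutkebtuud/ → tizesuxutekebetuud.
Rule 4 (final devoicing): /d/ is a voiced obstruent in word-final position, so it devoices to [t]. /tizesuxutekebetuud/ → tizesuxutekebetuut.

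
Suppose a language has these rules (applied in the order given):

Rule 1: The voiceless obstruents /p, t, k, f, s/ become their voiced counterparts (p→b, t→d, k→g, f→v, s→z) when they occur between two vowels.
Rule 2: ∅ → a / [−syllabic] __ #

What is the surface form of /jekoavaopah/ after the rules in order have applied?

jegoavaobaha

Rule 1 (intervocalic voicing): /k/ is a voiceless obstruent between vowels /e/ and /o/, so it voices to [g]. /p/ is a voiceless obstruent between vowels /o/ and /a/, so it voices to [b]. /jekoavaopah/ → jegoavaobah.
Rule 2 (final a-epenthesis): the form ends in the consonant /h/, so [a] is inserted word-finally. /jegoavaobah/ → jegoavaobaha.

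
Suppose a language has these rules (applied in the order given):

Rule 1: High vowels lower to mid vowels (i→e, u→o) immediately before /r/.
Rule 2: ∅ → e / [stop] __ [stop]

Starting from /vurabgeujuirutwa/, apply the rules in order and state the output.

vorabegeujuerutwa

Rule 1 (pre-rhotic lowering): /u/ is a high vowel immediately before /r/, so it lowers to [o]. /i/ is a high vowel immediately before /r/, so it lowers to [e]. /vurabgeujuirutwa/ → vorabgeujuerutwa.
Rule 2 (stop-cluster e-epenthesis): /b/ and /g/ form a stop–stop cluster, so [e] is inserted between them. /vorabgeujuerutwa/ → vorabegeujuerutwa.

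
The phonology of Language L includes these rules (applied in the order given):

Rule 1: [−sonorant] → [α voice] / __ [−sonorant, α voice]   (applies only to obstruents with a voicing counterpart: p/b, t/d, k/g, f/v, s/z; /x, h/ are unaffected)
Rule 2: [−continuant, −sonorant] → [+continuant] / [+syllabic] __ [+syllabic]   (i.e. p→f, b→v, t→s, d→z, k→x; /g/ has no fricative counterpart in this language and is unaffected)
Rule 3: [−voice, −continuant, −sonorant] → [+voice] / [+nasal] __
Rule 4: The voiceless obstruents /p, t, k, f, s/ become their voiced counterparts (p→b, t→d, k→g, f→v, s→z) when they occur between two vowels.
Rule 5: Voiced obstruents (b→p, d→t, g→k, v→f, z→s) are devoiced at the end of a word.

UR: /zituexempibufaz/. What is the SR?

zizuexembivuvas

Rule 1 (regressive voicing assimilation): no segment meets the environment; /zituexempibufaz/ is unchanged.
Rule 2 (intervocalic spirantization): /t/ is a stop between vowels /i/ and /u/, so it spirantizes to the fricative [s]. /b/ is a stop between vowels /i/ and /u/, so it spirantizes to the fricative [v]. /zituexempibufaz/ → zisuexempivufaz.
Rule 3 (post-nasal voicing): /p/ is a voiceless stop immediately after the nasal /m/, so it voices to [b]. /zisuexempivufaz/ → zisuexembivufaz.
Rule 4 (intervocalic voicing): /s/ is a voiceless obstruent between vowels /i/ and /u/, so it voices to [z]. /f/ is a voiceless obstruent between vowels /u/ and /a/, so it voices to [v]. /zisuexembivufaz/ → zizuexembivuvaz.
Rule 5 (final devoicing): /z/ is a voiced obstruent in word-final position, so it devoices to [s]. /zizuexembivuvaz/ → zizuexembivuvas.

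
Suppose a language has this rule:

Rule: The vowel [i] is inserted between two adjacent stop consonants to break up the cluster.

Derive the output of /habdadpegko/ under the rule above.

/b/ and /d/ form a stop–stop cluster, so [i] is inserted between them.
/d/ and /p/ form a stop–stop cluster, so [i] is inserted between them.
/g/ and /k/ form a stop–stop cluster, so [i] is inserted between them.
Surface form: [habidadipegiko].

habidadipegiko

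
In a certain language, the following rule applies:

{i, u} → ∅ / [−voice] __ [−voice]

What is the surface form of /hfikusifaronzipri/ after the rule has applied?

/i/ is a high vowel flanked by voiceless consonants /f/ and /k/, so it deletes.
/u/ is a high vowel flanked by voiceless consonants /k/ and /s/, so it deletes.
/i/ is a high vowel flanked by voiceless consonants /s/ and /f/, so it deletes.
The other instances of /i/ do not occur in the required environment and remain unchanged.
Surface form: [hfksfaronzipri].

hfksfaronzipri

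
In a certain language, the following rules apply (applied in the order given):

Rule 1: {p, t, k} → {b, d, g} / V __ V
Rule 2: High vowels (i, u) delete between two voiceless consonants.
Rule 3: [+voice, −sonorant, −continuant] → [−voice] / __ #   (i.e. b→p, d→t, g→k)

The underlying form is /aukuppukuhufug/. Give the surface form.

auguppuguhfuk

Rule 1 (intervocalic voicing): /k/ is a voiceless stop between vowels /u/ and /u/, so it voices to [g]. /k/ is a voiceless stop between vowels /u/ and /u/, so it voices to [g]. /aukuppukuhufug/ → auguppuguhufug.
Rule 2 (high vowel syncope): /u/ is a high vowel flanked by voiceless consonants /h/ and /f/, so it deletes. /auguppuguhufug/ → auguppuguhfug.
Rule 3 (final devoicing): /g/ is a voiced stop in word-final position, so it devoices to [k]. /auguppuguhfug/ → auguppuguhfuk.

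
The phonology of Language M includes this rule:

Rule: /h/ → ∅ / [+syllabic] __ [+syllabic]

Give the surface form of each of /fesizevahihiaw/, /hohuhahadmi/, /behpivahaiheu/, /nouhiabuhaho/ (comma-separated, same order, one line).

/fesizevahihiaw/: /h/ occurs between vowels /a/ and /i/, so it deletes. /h/ occurs between vowels /i/ and /i/, so it deletes. → [fesizevaiiaw].
/hohuhahadmi/: /h/ occurs between vowels /o/ and /u/, so it deletes. /h/ occurs between vowels /u/ and /a/, so it deletes. /h/ occurs between vowels /a/ and /a/, so it deletes. → [houaadmi].
/behpivahaiheu/: /h/ occurs between vowels /a/ and /a/, so it deletes. /h/ occurs between vowels /i/ and /e/, so it deletes. → [behpivaaieu].
/nouhiabuhaho/: /h/ occurs between vowels /u/ and /i/, so it deletes. /h/ occurs between vowels /u/ and /a/, so it deletes. /h/ occurs between vowels /a/ and /o/, so it deletes. → [nouiabuao].

fesizevaiiaw, houaadmi, behpivaaieu, nouiabuao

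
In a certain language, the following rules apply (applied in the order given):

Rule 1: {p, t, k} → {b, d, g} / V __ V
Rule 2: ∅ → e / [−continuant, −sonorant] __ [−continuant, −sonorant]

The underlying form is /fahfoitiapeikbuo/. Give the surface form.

fahfoidiabeikebuo

Rule 1 (intervocalic voicing): /t/ is a voiceless stop between vowels /i/ and /i/, so it voices to [d]. /p/ is a voiceless stop between vowels /a/ and /e/, so it voices to [b]. /fahfoitiapeikbuo/ → fahfoidiabeikbuo.
Rule 2 (stop-cluster e-epenthesis): /k/ and /b/ form a stop–stop cluster, so [e] is inserted between them. /fahfoidiabeikbuo/ → fahfoidiabeikebuo.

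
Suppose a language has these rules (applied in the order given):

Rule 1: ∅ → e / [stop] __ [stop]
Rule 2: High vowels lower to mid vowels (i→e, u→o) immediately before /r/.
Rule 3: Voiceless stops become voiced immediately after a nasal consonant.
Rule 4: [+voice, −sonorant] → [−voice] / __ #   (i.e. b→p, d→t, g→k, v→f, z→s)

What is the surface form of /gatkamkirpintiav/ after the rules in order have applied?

Rule 1 (stop-cluster e-epenthesis): /t/ and /k/ form a stop–stop cluster, so [e] is inserted between them. /gatkamkirpintiav/ → gatekamkirpintiav.
Rule 2 (pre-rhotic lowering): /i/ is a high vowel immediately before /r/, so it lowers to [e]. /gatekamkirpintiav/ → gatekamkerpintiav.
Rule 3 (post-nasal voicing): /k/ is a voiceless stop immediately after the nasal /m/, so it voices to [g]. /t/ is a voiceless stop immediately after the nasal /n/, so it voices to [d]. /gatekamkerpintiav/ → gatekamgerpindiav.
Rule 4 (final devoicing): /v/ is a voiced obstruent in word-final position, so it devoices to [f]. /gatekamgerpindiav/ → gatekamgerpindiaf.

gatekamgerpindiaf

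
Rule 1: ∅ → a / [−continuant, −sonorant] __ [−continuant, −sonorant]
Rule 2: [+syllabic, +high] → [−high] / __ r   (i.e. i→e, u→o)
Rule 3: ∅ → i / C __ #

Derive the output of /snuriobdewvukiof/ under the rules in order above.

Rule 1 (stop-cluster a-epenthesis): /b/ and /d/ form a stop–stop cluster, so [a] is inserted between them. /snuriobdewvukiof/ → snuriobadewvukiof.
Rule 2 (pre-rhotic lowering): /u/ is a high vowel immediately before /r/, so it lowers to [o]. /snuriobadewvukiof/ → snoriobadewvukiof.
Rule 3 (final i-epenthesis): the form ends in the consonant /f/, so [i] is inserted word-finally. /snoriobadewvukiof/ → snoriobadewvukiofi.

snoriobadewvukiofi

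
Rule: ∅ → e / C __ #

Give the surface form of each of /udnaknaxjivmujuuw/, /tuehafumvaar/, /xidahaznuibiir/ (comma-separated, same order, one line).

/udnaknaxjivmujuuw/: the form ends in the consonant /w/, so [e] is inserted word-finally. → [udnaknaxjivmujuuwe].
/tuehafumvaar/: the form ends in the consonant /r/, so [e] is inserted word-finally. → [tuehafumvaare].
/xidahaznuibiir/: the form ends in the consonant /r/, so [e] is inserted word-finally. → [xidahaznuibiire].

udnaknaxjivmujuuwe, tuehafumvaare, xidahaznuibiire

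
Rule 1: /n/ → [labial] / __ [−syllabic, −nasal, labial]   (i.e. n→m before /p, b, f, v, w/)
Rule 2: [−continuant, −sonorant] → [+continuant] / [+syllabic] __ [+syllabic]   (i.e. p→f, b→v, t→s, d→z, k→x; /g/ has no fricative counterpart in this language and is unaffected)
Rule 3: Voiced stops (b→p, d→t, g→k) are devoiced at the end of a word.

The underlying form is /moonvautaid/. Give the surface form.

moomvausait

Rule 1 (nasal place assimilation): /n/ precedes the labial consonant /v/, so it assimilates in place to [m]. /moonvautaid/ → moomvautaid.
Rule 2 (intervocalic spirantization): /t/ is a stop between vowels /u/ and /a/, so it spirantizes to the fricative [s]. /moomvautaid/ → moomvausaid.
Rule 3 (final devoicing): /d/ is a voiced stop in word-final position, so it devoices to [t]. /moomvausaid/ → moomvausait.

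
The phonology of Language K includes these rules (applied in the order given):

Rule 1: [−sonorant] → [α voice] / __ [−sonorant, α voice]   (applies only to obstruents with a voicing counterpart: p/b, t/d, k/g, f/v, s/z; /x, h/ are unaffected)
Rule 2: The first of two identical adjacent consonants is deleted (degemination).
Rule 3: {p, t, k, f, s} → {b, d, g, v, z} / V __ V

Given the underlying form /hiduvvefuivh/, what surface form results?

Rule 1 (regressive voicing assimilation): /v/ precedes the voiceless obstruent /h/, so it devoices to [f] by assimilation. /hiduvvefuivh/ → hiduvvefuifh.
Rule 2 (degemination): /vv/ is a geminate; the first /v/ deletes. /hiduvvefuifh/ → hiduvefuifh.
Rule 3 (intervocalic voicing): /f/ is a voiceless obstruent between vowels /e/ and /u/, so it voices to [v]. /hiduvefuifh/ → hiduvevuifh.

hiduvevuifh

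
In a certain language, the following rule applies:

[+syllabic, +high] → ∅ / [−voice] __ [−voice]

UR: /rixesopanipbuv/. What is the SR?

rixesopanipbuv

No segment of /rixesopanipbuv/ meets the structural description of the rule, so the form surfaces unchanged.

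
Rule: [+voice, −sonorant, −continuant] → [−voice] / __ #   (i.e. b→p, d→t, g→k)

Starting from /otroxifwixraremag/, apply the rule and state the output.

otroxifwixraremak

/g/ is a voiced stop in word-final position, so it devoices to [k].
Surface form: [otroxifwixraremak].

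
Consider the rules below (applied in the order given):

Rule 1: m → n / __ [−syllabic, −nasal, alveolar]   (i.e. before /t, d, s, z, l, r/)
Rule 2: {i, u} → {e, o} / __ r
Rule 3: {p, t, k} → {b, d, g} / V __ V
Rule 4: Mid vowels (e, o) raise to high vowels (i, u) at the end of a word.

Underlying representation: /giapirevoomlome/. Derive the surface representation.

Rule 1 (nasal place assimilation): /m/ precedes the alveolar consonant /l/, so it assimilates in place to [n]. /giapirevoomlome/ → giapirevoonlome.
Rule 2 (pre-rhotic lowering): /i/ is a high vowel immediately before /r/, so it lowers to [e]. /giapirevoonlome/ → giaperevoonlome.
Rule 3 (intervocalic voicing): /p/ is a voiceless stop between vowels /a/ and /e/, so it voices to [b]. /giaperevoonlome/ → giaberevoonlome.
Rule 4 (final vowel raising): /e/ is a mid vowel in word-final position, so it raises to [i]. /giaberevoonlome/ → giaberevoonlomi.

giaberevoonlomi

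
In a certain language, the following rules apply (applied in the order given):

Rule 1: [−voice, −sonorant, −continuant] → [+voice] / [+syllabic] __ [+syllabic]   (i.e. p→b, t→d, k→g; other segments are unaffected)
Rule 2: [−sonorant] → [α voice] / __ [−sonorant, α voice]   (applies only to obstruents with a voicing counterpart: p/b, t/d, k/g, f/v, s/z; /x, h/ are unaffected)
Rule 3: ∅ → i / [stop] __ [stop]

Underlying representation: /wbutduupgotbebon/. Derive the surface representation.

Rule 1 (intervocalic voicing): no segment meets the environment; /wbutduupgotbebon/ is unchanged.
Rule 2 (regressive voicing assimilation): /t/ precedes the voiced obstruent /d/, so it voices to [d] by assimilation. /p/ precedes the voiced obstruent /g/, so it voices to [b] by assimilation. /t/ precedes the voiced obstruent /b/, so it voices to [d] by assimilation. /wbutduupgotbebon/ → wbudduubgodbebon.
Rule 3 (stop-cluster i-epenthesis): /d/ and /d/ form a stop–stop cluster, so [i] is inserted between them. /b/ and /g/ form a stop–stop cluster, so [i] is inserted between them. /d/ and /b/ form a stop–stop cluster, so [i] is inserted between them. /wbudduubgodbebon/ → wbudiduubigodibebon.

wbudiduubigodibebon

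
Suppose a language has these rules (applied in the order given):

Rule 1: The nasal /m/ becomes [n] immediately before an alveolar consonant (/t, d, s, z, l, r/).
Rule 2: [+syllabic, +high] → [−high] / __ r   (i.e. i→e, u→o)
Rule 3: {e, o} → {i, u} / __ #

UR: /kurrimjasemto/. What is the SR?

Rule 1 (nasal place assimilation): /m/ precedes the alveolar consonant /t/, so it assimilates in place to [n]. /kurrimjasemto/ → kurrimjasento.
Rule 2 (pre-rhotic lowering): /u/ is a high vowel immediately before /r/, so it lowers to [o]. /kurrimjasento/ → korrimjasento.
Rule 3 (final vowel raising): /o/ is a mid vowel in word-final position, so it raises to [u]. /korrimjasento/ → korrimjasentu.

korrimjasentu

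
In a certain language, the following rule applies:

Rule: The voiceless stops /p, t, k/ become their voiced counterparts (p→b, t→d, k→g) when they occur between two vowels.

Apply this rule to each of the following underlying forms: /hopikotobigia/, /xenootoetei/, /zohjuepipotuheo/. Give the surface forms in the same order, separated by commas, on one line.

/hopikotobigia/: /p/ is a voiceless stop between vowels /o/ and /i/, so it voices to [b]. /k/ is a voiceless stop between vowels /i/ and /o/, so it voices to [g]. /t/ is a voiceless stop between vowels /o/ and /o/, so it voices to [d]. → [hobigodobigia].
/xenootoetei/: /t/ is a voiceless stop between vowels /o/ and /o/, so it voices to [d]. /t/ is a voiceless stop between vowels /e/ and /e/, so it voices to [d]. → [xenoodoedei].
/zohjuepipotuheo/: /p/ is a voiceless stop between vowels /e/ and /i/, so it voices to [b]. /p/ is a voiceless stop between vowels /i/ and /o/, so it voices to [b]. /t/ is a voiceless stop between vowels /o/ and /u/, so it voices to [d]. → [zohjuebiboduheo].

hobigodobigia, xenoodoedei, zohjuebiboduheo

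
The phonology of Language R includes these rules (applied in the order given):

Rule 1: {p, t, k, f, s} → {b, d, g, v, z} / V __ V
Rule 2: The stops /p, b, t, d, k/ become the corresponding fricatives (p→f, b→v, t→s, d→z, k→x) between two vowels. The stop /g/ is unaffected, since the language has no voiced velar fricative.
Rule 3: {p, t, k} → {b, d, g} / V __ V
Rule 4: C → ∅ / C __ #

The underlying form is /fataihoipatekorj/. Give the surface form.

fazaihoivazegor

Rule 1 (intervocalic voicing): /t/ is a voiceless obstruent between vowels /a/ and /a/, so it voices to [d]. /p/ is a voiceless obstruent between vowels /i/ and /a/, so it voices to [b]. /t/ is a voiceless obstruent between vowels /a/ and /e/, so it voices to [d]. /k/ is a voiceless obstruent between vowels /e/ and /o/, so it voices to [g]. /fataihoipatekorj/ → fadaihoibadegorj.
Rule 2 (intervocalic spirantization): /d/ is a stop between vowels /a/ and /a/, so it spirantizes to the fricative [z]. /b/ is a stop between vowels /i/ and /a/, so it spirantizes to the fricative [v]. /d/ is a stop between vowels /a/ and /e/, so it spirantizes to the fricative [z]. /fadaihoibadegorj/ → fazaihoivazegorj.
Rule 3 (intervocalic voicing): no segment meets the environment; /fazaihoivazegorj/ is unchanged.
Rule 4 (final cluster simplification): /j/ is the second consonant of a word-final cluster /rj/, so it deletes. /fazaihoivazegorj/ → fazaihoivazegor.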